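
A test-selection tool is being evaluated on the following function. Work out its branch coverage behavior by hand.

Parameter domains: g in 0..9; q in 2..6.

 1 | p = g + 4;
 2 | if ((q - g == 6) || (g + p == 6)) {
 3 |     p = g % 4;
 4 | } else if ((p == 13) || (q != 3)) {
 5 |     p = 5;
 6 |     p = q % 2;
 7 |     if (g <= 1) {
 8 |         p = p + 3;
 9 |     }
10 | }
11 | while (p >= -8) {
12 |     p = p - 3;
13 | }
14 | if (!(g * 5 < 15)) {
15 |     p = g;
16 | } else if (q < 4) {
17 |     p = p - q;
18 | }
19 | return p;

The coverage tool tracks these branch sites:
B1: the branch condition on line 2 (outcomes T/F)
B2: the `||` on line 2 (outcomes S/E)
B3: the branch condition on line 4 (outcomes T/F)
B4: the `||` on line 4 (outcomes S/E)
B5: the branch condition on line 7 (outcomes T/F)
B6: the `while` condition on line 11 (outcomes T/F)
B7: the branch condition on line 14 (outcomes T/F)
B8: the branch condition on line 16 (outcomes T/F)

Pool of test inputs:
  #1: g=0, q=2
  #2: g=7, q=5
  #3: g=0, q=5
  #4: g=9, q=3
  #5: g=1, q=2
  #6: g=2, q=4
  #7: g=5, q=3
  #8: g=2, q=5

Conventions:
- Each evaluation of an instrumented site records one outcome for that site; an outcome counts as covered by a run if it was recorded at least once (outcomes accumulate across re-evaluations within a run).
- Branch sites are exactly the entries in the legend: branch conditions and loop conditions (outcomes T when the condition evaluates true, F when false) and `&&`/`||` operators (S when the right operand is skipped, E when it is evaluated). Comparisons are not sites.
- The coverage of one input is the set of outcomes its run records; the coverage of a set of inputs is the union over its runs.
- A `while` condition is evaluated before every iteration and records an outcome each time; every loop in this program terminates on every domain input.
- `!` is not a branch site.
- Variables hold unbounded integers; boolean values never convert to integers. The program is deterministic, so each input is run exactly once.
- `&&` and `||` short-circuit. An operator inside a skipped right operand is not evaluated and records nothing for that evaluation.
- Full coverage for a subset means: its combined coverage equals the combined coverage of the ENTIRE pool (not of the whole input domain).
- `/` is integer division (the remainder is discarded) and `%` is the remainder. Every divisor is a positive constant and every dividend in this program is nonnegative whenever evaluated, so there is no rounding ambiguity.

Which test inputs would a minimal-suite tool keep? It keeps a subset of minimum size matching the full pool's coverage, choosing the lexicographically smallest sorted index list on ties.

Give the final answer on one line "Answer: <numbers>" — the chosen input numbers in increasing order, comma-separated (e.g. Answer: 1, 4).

#1 (g=0, q=2) -> B2->E, B1->F, B4->E, B3->T, B5->T, B6->T, B6->T, B6->T, B6->T, B6->F, B7->F, B8->T; covered: B1=F, B2=E, B3=T, B4=E, B5=T, B6=T, B6=F, B7=F, B8=T
#2 (g=7, q=5) -> B2->E, B1->F, B4->E, B3->T, B5->F, B6->T, B6->T, B6->T, B6->T, B6->F, B7->T; covered: B1=F, B2=E, B3=T, B4=E, B5=F, B6=T, B6=F, B7=T
#3 (g=0, q=5) -> B2->E, B1->F, B4->E, B3->T, B5->T, B6->T, B6->T, B6->T, B6->T, B6->T, B6->F, B7->F, B8->F; covered: B1=F, B2=E, B3=T, B4=E, B5=T, B6=T, B6=F, B7=F, B8=F
#4 (g=9, q=3) -> B2->E, B1->F, B4->S, B3->T, B5->F, B6->T, B6->T, B6->T, B6->T, B6->F, B7->T; covered: B1=F, B2=E, B3=T, B4=S, B5=F, B6=T, B6=F, B7=T
#5 (g=1, q=2) -> B2->E, B1->T, B6->T, B6->T, B6->T, B6->T, B6->F, B7->F, B8->T; covered: B1=T, B2=E, B6=T, B6=F, B7=F, B8=T
#6 (g=2, q=4) -> B2->E, B1->F, B4->E, B3->T, B5->F, B6->T, B6->T, B6->T, B6->F, B7->F, B8->F; covered: B1=F, B2=E, B3=T, B4=E, B5=F, B6=T, B6=F, B7=F, B8=F
#7 (g=5, q=3) -> B2->E, B1->F, B4->E, B3->F, B6->T, B6->T, B6->T, B6->T, B6->T, B6->T, B6->F, B7->T; covered: B1=F, B2=E, B3=F, B4=E, B6=T, B6=F, B7=T
#8 (g=2, q=5) -> B2->E, B1->F, B4->E, B3->T, B5->F, B6->T, B6->T, B6->T, B6->T, B6->F, B7->F, B8->F; covered: B1=F, B2=E, B3=T, B4=E, B5=F, B6=T, B6=F, B7=F, B8=F
the full pool covers 15 outcomes: B1=T, B1=F, B2=E, B3=T, B3=F, B4=S, B4=E, B5=T, B5=F, B6=T, B6=F, B7=T, B7=F, B8=T, B8=F
checked all size-1 subsets: none covers 15 outcomes (max 9/15)
checked all size-2 subsets: none covers 15 outcomes (max 12/15)
checked all size-3 subsets: none covers 15 outcomes (max 14/15)
at size 4, {3, 4, 5, 7} reaches all 15 outcomes; every lexicographically earlier size-4 subset fails

Answer: 3, 4, 5, 7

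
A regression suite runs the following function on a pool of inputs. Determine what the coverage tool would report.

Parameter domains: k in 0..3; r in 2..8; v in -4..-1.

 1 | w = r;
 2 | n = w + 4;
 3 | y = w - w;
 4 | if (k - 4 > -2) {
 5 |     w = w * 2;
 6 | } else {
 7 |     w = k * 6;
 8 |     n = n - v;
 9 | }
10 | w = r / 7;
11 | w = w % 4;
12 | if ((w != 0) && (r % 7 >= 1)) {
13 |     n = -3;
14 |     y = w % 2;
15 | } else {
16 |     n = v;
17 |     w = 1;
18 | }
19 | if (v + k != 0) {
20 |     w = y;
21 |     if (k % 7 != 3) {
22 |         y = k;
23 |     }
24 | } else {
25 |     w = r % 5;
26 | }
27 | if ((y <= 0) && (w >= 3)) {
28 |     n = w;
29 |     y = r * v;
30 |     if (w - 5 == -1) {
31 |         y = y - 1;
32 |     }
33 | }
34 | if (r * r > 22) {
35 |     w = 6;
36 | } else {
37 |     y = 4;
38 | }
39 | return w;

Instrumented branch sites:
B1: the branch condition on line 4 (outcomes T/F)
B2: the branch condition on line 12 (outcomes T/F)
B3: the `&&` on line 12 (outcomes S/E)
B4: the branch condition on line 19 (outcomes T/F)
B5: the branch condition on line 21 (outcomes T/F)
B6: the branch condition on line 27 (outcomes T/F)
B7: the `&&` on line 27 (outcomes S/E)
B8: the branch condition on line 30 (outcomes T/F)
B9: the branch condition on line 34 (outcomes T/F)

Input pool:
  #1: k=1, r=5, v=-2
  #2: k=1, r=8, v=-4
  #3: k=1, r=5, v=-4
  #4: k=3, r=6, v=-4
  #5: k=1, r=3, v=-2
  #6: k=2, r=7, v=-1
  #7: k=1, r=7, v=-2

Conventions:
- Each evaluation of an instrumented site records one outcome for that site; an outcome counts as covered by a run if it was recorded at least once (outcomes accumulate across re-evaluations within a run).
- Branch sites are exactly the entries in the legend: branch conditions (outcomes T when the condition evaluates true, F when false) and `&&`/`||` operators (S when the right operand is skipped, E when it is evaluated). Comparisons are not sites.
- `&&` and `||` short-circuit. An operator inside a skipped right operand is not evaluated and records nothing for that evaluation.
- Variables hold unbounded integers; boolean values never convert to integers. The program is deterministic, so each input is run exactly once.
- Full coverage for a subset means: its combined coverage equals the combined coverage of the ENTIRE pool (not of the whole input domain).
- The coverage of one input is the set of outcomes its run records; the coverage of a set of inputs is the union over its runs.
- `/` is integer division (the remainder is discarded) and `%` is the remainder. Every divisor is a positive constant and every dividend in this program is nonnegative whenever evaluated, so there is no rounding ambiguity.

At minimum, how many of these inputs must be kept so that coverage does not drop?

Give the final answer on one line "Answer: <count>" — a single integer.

#1 (k=1, r=5, v=-2) -> covered: B1=F, B2=F, B3=S, B4=T, B5=T, B6=F, B7=S, B9=T
#2 (k=1, r=8, v=-4) -> covered: B1=F, B2=T, B3=E, B4=T, B5=T, B6=F, B7=S, B9=T
#3 (k=1, r=5, v=-4) -> covered: B1=F, B2=F, B3=S, B4=T, B5=T, B6=F, B7=S, B9=T
#4 (k=3, r=6, v=-4) -> covered: B1=T, B2=F, B3=S, B4=T, B5=F, B6=F, B7=E, B9=T
#5 (k=1, r=3, v=-2) -> covered: B1=F, B2=F, B3=S, B4=T, B5=T, B6=F, B7=S, B9=F
#6 (k=2, r=7, v=-1) -> covered: B1=F, B2=F, B3=E, B4=T, B5=T, B6=F, B7=S, B9=T
#7 (k=1, r=7, v=-2) -> covered: B1=F, B2=F, B3=E, B4=T, B5=T, B6=F, B7=S, B9=T
the full pool covers 14 outcomes: B1=T, B1=F, B2=T, B2=F, B3=S, B3=E, B4=T, B5=T, B5=F, B6=F, B7=S, B7=E, B9=T, B9=F
no size-1 subset reaches all 14 outcomes (best union: 8/14)
no size-2 subset reaches all 14 outcomes (best union: 13/14)
the canonical winner is {2, 4, 5}: size 3, full 14-outcome coverage, earliest index list among size-3 covers

Answer: 3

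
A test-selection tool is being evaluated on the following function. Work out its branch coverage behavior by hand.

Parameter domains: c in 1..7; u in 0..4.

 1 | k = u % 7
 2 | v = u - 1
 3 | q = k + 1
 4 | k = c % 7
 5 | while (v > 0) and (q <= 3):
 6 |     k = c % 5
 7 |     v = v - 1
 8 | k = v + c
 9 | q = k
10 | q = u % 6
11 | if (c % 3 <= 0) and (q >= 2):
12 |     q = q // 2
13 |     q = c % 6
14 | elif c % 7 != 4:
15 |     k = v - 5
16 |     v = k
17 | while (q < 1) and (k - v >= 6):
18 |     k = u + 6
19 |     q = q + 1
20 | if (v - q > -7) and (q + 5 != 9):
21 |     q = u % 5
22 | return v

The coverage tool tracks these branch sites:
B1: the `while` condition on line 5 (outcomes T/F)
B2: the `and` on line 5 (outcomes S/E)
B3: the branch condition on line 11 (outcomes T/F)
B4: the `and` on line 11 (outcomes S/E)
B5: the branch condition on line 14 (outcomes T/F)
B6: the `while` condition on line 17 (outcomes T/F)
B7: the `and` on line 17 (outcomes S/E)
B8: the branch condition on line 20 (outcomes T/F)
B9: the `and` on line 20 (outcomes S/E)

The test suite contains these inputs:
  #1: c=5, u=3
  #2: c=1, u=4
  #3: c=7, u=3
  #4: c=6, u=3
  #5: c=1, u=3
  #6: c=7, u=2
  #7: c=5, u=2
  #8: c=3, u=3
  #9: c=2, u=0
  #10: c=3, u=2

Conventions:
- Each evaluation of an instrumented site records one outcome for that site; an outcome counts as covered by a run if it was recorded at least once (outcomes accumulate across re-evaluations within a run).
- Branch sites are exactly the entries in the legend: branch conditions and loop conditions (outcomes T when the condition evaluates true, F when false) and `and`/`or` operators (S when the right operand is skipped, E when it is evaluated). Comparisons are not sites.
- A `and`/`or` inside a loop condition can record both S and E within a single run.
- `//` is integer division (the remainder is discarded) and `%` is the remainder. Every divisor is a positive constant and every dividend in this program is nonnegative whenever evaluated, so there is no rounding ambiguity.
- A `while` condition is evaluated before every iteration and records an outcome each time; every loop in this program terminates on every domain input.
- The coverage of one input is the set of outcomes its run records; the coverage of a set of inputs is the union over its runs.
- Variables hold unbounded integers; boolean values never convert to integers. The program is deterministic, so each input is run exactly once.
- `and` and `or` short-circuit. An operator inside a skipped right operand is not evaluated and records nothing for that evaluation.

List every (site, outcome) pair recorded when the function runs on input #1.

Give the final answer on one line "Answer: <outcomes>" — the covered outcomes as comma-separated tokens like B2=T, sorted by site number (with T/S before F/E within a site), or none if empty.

Event log for input #1 (c=5, u=3):
  B2->E, B1->F, B4->S, B3->F, B5->T, B7->S, B6->F, B9->E, B8->T
distinct outcomes covered: B1=F, B2=E, B3=F, B4=S, B5=T, B6=F, B7=S, B8=T, B9=E

Answer: B1=F, B2=E, B3=F, B4=S, B5=T, B6=F, B7=S, B8=T, B9=E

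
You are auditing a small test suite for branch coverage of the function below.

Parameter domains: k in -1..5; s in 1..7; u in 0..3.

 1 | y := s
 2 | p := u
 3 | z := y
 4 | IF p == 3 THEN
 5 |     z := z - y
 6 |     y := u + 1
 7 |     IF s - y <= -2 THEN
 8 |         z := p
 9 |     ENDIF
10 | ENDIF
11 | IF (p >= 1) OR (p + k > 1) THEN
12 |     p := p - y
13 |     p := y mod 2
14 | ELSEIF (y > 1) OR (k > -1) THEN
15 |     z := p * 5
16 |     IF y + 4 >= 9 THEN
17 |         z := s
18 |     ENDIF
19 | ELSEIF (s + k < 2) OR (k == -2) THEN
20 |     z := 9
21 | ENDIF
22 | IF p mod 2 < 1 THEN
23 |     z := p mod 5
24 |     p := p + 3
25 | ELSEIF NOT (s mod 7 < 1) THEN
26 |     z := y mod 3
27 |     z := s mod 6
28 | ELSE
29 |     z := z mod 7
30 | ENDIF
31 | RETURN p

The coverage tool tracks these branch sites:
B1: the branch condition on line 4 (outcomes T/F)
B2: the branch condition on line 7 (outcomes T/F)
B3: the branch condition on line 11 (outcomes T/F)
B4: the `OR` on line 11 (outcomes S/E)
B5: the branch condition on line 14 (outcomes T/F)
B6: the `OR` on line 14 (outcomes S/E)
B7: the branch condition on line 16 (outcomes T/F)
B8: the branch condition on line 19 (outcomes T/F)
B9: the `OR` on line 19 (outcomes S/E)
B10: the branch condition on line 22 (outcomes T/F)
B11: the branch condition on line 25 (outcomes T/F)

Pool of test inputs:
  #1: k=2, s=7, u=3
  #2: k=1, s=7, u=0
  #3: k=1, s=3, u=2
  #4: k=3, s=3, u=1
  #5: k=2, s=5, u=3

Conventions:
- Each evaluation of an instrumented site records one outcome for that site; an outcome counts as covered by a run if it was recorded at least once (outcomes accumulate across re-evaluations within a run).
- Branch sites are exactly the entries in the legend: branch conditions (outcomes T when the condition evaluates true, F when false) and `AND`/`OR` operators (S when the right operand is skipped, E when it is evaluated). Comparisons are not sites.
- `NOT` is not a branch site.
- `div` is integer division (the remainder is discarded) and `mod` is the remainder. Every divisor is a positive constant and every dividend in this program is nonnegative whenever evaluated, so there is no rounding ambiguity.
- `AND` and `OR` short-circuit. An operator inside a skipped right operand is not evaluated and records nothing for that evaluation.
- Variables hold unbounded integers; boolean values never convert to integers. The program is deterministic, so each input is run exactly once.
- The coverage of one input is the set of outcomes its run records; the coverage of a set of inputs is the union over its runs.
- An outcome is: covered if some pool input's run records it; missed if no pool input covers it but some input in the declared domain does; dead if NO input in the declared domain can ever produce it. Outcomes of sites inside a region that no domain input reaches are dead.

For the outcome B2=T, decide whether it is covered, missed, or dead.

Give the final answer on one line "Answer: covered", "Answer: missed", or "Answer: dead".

no pool input records B2=T
but domain input (k=-1, s=1, u=3) does record it -> reachable, so missed

Answer: missed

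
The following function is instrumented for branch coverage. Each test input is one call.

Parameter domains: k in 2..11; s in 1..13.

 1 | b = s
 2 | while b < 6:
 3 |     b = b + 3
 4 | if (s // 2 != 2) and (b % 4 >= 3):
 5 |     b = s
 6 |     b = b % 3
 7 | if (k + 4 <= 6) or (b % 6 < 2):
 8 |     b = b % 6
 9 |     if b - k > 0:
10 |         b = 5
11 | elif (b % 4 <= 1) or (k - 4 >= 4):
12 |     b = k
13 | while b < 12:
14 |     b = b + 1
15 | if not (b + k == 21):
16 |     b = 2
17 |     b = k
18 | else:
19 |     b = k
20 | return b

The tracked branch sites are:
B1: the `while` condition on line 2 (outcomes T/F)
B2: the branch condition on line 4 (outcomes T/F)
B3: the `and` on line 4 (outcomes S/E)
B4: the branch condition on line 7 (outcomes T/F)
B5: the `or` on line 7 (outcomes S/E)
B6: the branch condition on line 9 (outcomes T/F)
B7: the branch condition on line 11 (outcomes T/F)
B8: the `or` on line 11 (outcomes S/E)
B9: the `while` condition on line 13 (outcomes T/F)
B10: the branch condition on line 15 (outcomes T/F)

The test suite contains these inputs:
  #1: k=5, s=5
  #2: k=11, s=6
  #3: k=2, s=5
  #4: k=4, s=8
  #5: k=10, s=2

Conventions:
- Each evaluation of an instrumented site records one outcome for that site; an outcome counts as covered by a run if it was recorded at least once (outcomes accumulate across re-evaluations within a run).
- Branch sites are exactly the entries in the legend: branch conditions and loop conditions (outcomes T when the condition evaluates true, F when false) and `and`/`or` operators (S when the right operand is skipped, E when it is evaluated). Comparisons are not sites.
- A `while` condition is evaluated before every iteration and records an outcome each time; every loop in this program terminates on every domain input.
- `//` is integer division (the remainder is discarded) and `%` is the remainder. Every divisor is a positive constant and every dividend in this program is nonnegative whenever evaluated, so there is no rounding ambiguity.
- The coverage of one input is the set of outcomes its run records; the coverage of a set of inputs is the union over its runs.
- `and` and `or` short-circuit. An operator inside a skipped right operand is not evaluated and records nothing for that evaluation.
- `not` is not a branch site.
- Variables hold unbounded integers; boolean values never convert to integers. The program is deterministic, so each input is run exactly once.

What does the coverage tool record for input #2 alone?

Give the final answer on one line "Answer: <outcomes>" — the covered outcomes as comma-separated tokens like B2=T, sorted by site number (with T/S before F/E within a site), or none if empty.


Event log for input #2 (k=11, s=6):
  B1->F, B3->E, B2->F, B5->E, B4->T, B6->F, B9->T, B9->T, B9->T, B9->T
  B9->T, B9->T, B9->T, B9->T, B9->T, B9->T, B9->T, B9->T, B9->F, B10->T
collecting distinct outcomes: B1=F, B2=F, B3=E, B4=T, B5=E, B6=F, B9=T, B9=F, B10=T
Answer: B1=F, B2=F, B3=E, B4=T, B5=E, B6=F, B9=T, B9=F, B10=T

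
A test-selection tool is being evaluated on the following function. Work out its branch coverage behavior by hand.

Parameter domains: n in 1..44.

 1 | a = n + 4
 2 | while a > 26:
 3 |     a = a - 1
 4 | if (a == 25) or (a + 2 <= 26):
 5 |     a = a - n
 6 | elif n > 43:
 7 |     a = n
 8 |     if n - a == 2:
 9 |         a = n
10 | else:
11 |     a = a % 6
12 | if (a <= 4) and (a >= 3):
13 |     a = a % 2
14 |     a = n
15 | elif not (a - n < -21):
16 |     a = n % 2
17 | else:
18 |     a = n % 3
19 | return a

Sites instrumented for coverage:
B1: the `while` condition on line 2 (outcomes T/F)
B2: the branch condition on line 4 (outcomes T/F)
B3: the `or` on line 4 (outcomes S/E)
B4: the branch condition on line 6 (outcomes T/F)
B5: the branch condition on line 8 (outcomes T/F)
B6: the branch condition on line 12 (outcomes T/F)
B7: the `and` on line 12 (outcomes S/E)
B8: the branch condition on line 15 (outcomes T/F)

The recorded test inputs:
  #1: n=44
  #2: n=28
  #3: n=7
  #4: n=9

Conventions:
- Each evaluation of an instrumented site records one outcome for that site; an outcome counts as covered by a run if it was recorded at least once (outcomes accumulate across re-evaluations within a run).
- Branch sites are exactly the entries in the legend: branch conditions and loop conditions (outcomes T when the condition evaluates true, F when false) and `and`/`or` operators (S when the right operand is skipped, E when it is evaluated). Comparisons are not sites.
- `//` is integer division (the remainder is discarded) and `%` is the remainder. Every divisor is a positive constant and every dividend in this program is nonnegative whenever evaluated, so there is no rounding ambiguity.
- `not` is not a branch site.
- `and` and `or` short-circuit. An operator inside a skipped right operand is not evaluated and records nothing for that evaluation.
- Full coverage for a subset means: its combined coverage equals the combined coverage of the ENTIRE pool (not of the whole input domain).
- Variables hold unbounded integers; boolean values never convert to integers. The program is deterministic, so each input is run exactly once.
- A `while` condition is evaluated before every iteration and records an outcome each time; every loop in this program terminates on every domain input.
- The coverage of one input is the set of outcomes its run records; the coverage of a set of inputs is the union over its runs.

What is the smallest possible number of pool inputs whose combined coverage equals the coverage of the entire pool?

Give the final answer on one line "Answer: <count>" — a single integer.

input #1, n=44: events B1->T, B1->T, B1->T, B1->T, B1->T, B1->T, B1->T, B1->T, B1->T, B1->T, B1->T, B1->T, B1->T, B1->T, ...; outcomes B1=T, B1=F, B2=F, B3=E, B4=T, B5=F, B6=F, B7=S, B8=T
input #2, n=28: events B1->T, B1->T, B1->T, B1->T, B1->T, B1->T, B1->F, B3->E, B2->F, B4->F, B7->E, B6->F, B8->F; outcomes B1=T, B1=F, B2=F, B3=E, B4=F, B6=F, B7=E, B8=F
input #3, n=7: events B1->F, B3->E, B2->T, B7->E, B6->T; outcomes B1=F, B2=T, B3=E, B6=T, B7=E
input #4, n=9: events B1->F, B3->E, B2->T, B7->E, B6->T; outcomes B1=F, B2=T, B3=E, B6=T, B7=E
union over all inputs: B1=T, B1=F, B2=T, B2=F, B3=E, B4=T, B4=F, B5=F, B6=T, B6=F, B7=S, B7=E, B8=T, B8=F (14 outcomes)
every size-1 subset falls short of the 14 outcomes (best: 9/14)
every size-2 subset falls short of the 14 outcomes (best: 12/14)
the canonical winner is {1, 2, 3}: size 3, full 14-outcome coverage, earliest index list among size-3 covers

Answer: 3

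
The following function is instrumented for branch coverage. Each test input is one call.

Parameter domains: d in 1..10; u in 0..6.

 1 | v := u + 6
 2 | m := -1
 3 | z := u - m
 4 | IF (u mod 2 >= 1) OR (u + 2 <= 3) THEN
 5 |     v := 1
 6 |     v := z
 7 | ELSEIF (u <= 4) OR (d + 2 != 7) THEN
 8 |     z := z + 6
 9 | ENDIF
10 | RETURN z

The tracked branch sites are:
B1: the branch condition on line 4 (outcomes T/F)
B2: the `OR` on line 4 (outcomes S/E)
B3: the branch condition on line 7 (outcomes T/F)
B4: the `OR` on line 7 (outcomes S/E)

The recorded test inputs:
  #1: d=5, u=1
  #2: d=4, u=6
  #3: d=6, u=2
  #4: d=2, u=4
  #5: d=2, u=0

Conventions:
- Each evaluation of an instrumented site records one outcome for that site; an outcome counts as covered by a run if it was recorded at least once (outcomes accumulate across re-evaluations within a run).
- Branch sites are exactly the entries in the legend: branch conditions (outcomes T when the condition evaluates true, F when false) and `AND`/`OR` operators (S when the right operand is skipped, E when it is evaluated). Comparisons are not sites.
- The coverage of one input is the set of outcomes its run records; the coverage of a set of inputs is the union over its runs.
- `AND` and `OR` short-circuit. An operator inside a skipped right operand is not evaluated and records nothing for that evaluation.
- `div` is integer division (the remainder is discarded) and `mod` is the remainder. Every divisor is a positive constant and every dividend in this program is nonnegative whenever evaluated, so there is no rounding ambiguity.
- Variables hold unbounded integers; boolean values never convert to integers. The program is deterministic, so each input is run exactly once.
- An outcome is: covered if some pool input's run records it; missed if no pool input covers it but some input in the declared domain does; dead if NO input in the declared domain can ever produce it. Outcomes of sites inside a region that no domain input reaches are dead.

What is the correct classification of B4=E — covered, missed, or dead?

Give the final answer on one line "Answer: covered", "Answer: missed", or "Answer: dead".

B4=E is recorded by pool input(s) 2 -> covered

Answer: covered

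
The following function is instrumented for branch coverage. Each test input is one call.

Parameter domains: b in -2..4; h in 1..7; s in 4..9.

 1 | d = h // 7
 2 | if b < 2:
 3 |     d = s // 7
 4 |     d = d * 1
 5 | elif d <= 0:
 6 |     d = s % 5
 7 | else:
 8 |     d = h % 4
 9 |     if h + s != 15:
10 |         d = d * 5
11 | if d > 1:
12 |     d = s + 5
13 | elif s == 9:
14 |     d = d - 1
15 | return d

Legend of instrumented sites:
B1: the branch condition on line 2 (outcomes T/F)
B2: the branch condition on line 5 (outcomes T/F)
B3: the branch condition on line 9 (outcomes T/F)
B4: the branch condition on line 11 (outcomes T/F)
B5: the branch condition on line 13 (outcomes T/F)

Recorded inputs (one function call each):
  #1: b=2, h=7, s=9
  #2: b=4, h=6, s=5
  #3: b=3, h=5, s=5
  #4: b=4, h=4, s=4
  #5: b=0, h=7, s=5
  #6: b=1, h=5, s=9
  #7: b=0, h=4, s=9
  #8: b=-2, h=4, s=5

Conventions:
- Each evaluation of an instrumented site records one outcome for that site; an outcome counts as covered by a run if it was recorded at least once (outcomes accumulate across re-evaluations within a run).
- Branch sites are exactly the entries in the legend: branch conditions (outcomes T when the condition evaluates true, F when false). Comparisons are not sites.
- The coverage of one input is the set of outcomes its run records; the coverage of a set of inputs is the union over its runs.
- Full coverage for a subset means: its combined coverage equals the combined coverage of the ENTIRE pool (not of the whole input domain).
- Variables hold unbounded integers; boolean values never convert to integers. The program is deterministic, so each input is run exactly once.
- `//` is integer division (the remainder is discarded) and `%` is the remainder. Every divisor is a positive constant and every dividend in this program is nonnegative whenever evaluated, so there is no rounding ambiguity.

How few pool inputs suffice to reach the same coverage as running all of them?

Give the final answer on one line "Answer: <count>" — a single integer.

input #1, b=2, h=7, s=9: events B1->F, B2->F, B3->T, B4->T; outcomes B1=F, B2=F, B3=T, B4=T
input #2, b=4, h=6, s=5: events B1->F, B2->T, B4->F, B5->F; outcomes B1=F, B2=T, B4=F, B5=F
input #3, b=3, h=5, s=5: events B1->F, B2->T, B4->F, B5->F; outcomes B1=F, B2=T, B4=F, B5=F
input #4, b=4, h=4, s=4: events B1->F, B2->T, B4->T; outcomes B1=F, B2=T, B4=T
input #5, b=0, h=7, s=5: events B1->T, B4->F, B5->F; outcomes B1=T, B4=F, B5=F
input #6, b=1, h=5, s=9: events B1->T, B4->F, B5->T; outcomes B1=T, B4=F, B5=T
input #7, b=0, h=4, s=9: events B1->T, B4->F, B5->T; outcomes B1=T, B4=F, B5=T
input #8, b=-2, h=4, s=5: events B1->T, B4->F, B5->F; outcomes B1=T, B4=F, B5=F
union over all inputs: B1=T, B1=F, B2=T, B2=F, B3=T, B4=T, B4=F, B5=T, B5=F (9 outcomes)
no size-1 subset reaches all 9 outcomes (best union: 4/9)
no size-2 subset reaches all 9 outcomes (best union: 7/9)
size 3: inputs {1, 2, 6} cover all 9 outcomes, and no lexicographically smaller subset of this size does

Answer: 3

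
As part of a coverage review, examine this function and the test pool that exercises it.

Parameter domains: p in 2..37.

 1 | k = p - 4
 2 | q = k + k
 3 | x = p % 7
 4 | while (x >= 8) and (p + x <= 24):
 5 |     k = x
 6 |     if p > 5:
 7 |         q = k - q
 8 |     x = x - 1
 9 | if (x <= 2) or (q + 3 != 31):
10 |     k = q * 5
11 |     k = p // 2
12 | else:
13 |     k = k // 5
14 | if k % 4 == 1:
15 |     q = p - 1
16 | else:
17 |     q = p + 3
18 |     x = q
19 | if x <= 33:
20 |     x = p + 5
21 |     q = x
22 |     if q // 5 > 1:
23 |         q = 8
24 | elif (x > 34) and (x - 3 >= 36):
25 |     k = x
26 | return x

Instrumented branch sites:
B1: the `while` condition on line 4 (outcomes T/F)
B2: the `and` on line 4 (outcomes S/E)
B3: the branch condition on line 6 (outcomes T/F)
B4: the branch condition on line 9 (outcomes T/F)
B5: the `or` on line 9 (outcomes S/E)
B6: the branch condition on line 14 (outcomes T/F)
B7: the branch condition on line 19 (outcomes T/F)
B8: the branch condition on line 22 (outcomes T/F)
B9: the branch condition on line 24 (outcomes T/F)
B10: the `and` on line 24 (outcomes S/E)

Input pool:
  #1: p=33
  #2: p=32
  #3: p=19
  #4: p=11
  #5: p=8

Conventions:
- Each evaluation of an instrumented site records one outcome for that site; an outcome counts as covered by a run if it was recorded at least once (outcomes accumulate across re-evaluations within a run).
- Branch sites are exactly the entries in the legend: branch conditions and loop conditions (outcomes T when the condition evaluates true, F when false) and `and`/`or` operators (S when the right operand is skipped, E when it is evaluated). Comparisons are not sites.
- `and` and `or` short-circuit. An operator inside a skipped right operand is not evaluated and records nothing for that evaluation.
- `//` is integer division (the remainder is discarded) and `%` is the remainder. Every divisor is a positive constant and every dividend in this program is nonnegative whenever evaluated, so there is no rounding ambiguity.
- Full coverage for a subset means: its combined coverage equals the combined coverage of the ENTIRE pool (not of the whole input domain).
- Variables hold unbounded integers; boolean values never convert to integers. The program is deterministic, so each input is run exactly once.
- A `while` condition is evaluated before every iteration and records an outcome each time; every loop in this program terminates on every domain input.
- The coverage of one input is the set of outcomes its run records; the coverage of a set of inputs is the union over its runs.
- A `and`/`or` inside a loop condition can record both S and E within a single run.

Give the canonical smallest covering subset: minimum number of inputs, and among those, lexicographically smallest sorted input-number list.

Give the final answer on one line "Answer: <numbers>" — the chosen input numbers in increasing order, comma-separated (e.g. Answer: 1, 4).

run #1 (p=33) runs B2->S, B1->F, B5->E, B4->T, B6->F, B7->F, B10->E, B9->F; records B1=F, B2=S, B4=T, B5=E, B6=F, B7=F, B9=F, B10=E
run #2 (p=32) runs B2->S, B1->F, B5->E, B4->T, B6->F, B7->F, B10->E, B9->F; records B1=F, B2=S, B4=T, B5=E, B6=F, B7=F, B9=F, B10=E
run #3 (p=19) runs B2->S, B1->F, B5->E, B4->T, B6->T, B7->T, B8->T; records B1=F, B2=S, B4=T, B5=E, B6=T, B7=T, B8=T
run #4 (p=11) runs B2->S, B1->F, B5->E, B4->T, B6->T, B7->T, B8->T; records B1=F, B2=S, B4=T, B5=E, B6=T, B7=T, B8=T
run #5 (p=8) runs B2->S, B1->F, B5->S, B4->T, B6->F, B7->T, B8->T; records B1=F, B2=S, B4=T, B5=S, B6=F, B7=T, B8=T
pool-wide coverage (12 outcomes): B1=F, B2=S, B4=T, B5=S, B5=E, B6=T, B6=F, B7=T, B7=F, B8=T, B9=F, B10=E
size 1 is not enough: best union over all size-1 subsets is 8/12
size 2 is not enough: best union over all size-2 subsets is 11/12
at size 3, {1, 3, 5} reaches all 12 outcomes; every lexicographically earlier size-3 subset fails

Answer: 1, 3, 5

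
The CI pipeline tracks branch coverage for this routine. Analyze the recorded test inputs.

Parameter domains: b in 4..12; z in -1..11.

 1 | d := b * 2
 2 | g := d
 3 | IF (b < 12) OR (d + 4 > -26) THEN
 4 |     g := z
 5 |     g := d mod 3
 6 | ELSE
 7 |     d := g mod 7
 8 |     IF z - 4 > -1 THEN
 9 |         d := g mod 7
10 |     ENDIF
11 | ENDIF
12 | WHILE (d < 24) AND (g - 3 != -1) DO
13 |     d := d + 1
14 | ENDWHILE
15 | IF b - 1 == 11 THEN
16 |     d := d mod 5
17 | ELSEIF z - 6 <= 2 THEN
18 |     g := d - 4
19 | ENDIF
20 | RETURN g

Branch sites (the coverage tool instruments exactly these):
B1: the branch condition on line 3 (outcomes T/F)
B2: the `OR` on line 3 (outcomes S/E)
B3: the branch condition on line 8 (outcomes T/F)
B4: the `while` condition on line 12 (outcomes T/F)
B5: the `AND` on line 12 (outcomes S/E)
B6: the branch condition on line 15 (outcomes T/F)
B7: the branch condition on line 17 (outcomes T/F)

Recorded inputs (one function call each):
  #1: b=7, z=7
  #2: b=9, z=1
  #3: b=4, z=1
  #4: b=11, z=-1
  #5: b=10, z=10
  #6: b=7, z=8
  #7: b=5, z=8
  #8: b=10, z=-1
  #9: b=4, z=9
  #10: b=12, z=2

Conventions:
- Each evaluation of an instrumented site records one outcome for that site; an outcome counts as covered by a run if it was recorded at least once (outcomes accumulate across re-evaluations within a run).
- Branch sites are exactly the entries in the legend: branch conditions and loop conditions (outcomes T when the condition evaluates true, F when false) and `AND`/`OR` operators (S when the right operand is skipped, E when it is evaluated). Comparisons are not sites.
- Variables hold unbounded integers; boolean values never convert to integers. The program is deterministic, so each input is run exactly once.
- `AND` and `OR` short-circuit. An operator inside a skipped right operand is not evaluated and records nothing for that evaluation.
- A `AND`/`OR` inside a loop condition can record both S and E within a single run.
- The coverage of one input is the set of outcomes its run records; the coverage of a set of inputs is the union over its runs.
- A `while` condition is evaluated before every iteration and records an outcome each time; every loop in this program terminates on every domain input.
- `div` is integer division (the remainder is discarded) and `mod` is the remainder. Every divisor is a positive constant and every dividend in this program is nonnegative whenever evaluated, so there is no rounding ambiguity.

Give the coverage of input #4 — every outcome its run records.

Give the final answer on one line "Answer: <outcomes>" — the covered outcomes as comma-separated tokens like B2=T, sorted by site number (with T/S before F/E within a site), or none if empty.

Simulating input #4 (b=11, z=-1) step by step:
  B2->S, B1->T, B5->E, B4->T, B5->E, B4->T, B5->S, B4->F, B6->F, B7->T
distinct outcomes covered: B1=T, B2=S, B4=T, B4=F, B5=S, B5=E, B6=F, B7=T

Answer: B1=T, B2=S, B4=T, B4=F, B5=S, B5=E, B6=F, B7=T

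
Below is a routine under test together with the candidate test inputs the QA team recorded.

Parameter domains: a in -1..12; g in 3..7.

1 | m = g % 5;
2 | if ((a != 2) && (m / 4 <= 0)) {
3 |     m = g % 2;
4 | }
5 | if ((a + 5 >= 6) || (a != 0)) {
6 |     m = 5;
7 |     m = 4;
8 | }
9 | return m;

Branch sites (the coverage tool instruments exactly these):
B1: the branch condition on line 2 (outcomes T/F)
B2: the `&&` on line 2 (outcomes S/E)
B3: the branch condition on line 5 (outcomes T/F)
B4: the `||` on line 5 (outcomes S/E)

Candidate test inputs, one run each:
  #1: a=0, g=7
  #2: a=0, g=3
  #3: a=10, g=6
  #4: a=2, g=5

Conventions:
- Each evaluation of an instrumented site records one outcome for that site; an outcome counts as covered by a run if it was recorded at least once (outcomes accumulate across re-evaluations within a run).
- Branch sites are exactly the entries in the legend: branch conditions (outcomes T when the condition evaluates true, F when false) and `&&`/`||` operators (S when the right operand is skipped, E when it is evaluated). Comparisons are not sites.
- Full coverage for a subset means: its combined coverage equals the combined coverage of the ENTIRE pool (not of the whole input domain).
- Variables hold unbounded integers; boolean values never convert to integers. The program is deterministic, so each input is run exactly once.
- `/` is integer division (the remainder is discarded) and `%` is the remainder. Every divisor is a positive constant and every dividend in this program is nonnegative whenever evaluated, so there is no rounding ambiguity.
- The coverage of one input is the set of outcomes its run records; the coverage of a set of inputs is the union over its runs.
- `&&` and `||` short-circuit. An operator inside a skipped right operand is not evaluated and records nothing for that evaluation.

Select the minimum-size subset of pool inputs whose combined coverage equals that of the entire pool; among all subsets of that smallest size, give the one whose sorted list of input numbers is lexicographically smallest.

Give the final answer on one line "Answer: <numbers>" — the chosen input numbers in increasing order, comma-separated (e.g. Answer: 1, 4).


input #1, a=0, g=7: events B2->E, B1->T, B4->E, B3->F; outcomes B1=T, B2=E, B3=F, B4=E
input #2, a=0, g=3: events B2->E, B1->T, B4->E, B3->F; outcomes B1=T, B2=E, B3=F, B4=E
input #3, a=10, g=6: events B2->E, B1->T, B4->S, B3->T; outcomes B1=T, B2=E, B3=T, B4=S
input #4, a=2, g=5: events B2->S, B1->F, B4->S, B3->T; outcomes B1=F, B2=S, B3=T, B4=S
the full pool covers 8 outcomes: B1=T, B1=F, B2=S, B2=E, B3=T, B3=F, B4=S, B4=E
size 1 is not enough: best union over all size-1 subsets is 4/8
the canonical winner is {1, 4}: size 2, full 8-outcome coverage, earliest index list among size-2 covers
Answer: 1, 4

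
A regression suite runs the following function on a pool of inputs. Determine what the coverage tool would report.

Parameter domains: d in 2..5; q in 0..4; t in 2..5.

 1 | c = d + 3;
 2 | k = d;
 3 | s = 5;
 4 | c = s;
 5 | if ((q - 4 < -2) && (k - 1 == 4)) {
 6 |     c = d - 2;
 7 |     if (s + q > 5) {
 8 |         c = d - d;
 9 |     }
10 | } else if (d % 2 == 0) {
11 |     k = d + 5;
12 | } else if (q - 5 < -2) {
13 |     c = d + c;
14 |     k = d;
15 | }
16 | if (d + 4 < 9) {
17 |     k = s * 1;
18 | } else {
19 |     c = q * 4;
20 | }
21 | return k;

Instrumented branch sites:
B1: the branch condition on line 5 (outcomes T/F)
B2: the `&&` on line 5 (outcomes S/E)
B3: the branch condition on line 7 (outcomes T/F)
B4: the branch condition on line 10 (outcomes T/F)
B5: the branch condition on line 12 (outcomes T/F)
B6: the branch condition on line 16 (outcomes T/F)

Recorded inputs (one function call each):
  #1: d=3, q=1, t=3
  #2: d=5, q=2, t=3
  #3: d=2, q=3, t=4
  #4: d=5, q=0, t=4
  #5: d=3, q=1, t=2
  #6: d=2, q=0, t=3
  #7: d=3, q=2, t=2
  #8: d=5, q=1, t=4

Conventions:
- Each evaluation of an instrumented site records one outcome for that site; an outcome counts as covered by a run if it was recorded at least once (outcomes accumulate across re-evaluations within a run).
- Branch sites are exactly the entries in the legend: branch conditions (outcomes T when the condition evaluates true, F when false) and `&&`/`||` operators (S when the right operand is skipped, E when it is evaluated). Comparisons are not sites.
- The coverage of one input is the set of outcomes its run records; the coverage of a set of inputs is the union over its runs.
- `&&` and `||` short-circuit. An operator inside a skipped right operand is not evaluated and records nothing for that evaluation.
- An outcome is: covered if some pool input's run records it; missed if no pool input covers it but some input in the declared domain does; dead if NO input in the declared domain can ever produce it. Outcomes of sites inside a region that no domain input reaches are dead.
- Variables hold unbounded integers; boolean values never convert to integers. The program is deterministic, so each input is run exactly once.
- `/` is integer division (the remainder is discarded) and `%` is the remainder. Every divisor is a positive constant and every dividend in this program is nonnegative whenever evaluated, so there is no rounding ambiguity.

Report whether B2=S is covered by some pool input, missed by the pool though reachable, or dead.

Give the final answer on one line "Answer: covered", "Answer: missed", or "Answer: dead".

B2=S is recorded by pool input(s) 2, 3, 7 -> covered

Answer: covered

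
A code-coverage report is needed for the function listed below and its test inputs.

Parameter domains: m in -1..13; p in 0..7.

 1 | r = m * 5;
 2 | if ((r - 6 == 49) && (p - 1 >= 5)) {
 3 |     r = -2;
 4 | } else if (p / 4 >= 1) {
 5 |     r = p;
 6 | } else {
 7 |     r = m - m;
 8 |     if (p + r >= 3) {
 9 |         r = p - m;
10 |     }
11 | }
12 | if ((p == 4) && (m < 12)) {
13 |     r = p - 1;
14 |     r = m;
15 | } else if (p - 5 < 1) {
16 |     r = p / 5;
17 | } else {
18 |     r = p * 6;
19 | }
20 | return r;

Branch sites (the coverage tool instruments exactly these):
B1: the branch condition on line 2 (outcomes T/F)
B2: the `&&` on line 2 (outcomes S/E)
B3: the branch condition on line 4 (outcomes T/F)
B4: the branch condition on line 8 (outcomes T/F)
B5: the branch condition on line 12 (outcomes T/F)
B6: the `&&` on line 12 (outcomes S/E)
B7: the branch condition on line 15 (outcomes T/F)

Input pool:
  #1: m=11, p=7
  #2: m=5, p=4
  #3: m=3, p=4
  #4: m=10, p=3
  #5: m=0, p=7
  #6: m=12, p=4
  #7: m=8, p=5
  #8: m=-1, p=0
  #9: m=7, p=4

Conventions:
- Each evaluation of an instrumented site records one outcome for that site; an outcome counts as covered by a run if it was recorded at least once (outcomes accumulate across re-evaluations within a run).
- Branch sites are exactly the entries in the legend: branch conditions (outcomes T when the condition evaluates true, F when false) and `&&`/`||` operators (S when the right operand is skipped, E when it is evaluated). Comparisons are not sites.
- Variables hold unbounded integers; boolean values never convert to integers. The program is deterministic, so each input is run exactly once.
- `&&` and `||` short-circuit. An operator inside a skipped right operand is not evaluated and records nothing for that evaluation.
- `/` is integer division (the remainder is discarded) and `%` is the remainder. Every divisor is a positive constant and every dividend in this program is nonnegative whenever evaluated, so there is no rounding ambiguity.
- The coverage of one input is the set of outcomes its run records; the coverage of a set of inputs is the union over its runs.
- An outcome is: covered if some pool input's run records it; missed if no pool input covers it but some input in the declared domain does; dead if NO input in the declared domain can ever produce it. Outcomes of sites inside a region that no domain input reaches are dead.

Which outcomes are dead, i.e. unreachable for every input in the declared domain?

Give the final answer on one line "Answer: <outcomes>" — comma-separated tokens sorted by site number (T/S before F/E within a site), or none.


sweeping the full domain (120 inputs) for each outcome:
  reachable outcomes have witnesses, e.g. B1=T (e.g. m=11, p=6), B1=F (e.g. m=-1, p=0), B2=S (e.g. m=-1, p=0), B2=E (e.g. m=11, p=0)
Answer: none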